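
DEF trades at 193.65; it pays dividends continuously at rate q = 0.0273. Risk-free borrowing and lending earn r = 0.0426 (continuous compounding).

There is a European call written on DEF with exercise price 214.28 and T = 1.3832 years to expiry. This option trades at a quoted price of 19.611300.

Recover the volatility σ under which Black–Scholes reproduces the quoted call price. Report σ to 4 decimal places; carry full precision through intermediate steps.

At σ = 0.2942 the Black–Scholes value reproduces the quote:
σ√T = 0.2942·√1.3832 = 0.346007
d₁ = (ln(S/K) + (r−q+σ²/2)T) / (σ√T) = (ln(193.65/214.28) + (0.0426−0.0273+0.2942²/2)·1.3832) / 0.346007 = (-0.101231 + 0.081023) / 0.346007 = -0.058403
d₂ = d₁ − σ√T = -0.058403 − 0.346007 = -0.404410
e^{−rT} = 0.942778
e^{−qT} = 0.962943
N(d₁) = 0.476714,  N(d₂) = 0.342956
V = S·e^{−qT}·N(d₁) − K·e^{−rT}·N(d₂) = 88.894695 − 69.283395 = 19.611300 (the quoted price), and the Black–Scholes price is strictly increasing in σ, so σ is unique

sigma = 0.2942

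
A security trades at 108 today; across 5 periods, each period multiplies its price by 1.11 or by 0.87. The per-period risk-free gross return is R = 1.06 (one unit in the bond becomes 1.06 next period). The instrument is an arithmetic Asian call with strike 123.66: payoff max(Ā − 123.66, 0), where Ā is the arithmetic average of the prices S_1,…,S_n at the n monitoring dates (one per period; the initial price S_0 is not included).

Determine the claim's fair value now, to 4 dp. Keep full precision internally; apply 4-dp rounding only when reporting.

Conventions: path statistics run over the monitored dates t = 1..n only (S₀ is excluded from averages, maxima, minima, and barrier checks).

price = 8.0406

Under the martingale measure an up-move has probability p* = 0.7917; value the claim as the probability-weighted average of per-path payoffs, discounted 5 periods at R = 1.06.
Enumerate all 2^5 = 32 price paths (U = up ×1.11, D = down ×0.87); each path with k up-moves has probability p*^k·(1−p*)^(5−k).
DDDDD: Ā=72.5052, payoff=0.0000, prob=0.000392
UDDDD: Ā=92.5066, payoff=0.0000, prob=0.001491
DUDDD: Ā=87.3226, payoff=0.0000, prob=0.001491
UUDDD: Ā=111.4116, payoff=0.0000, prob=0.005667
DDUDD: Ā=82.8125, payoff=0.0000, prob=0.001491
UDUDD: Ā=105.6574, payoff=0.0000, prob=0.005667
DUUDD: Ā=100.4734, payoff=0.0000, prob=0.005667
UUUDD: Ā=128.1902, payoff=4.5302, prob=0.021535
DDDUD: Ā=78.8888, payoff=0.0000, prob=0.001491
UDDUD: Ā=100.6512, payoff=0.0000, prob=0.005667
DUDUD: Ā=95.4672, payoff=0.0000, prob=0.005667
UUDUD: Ā=121.8030, payoff=0.0000, prob=0.021535
DDUUD: Ā=90.9571, payoff=0.0000, prob=0.005667
UDUUD: Ā=116.0487, payoff=0.0000, prob=0.021535
DUUUD: Ā=110.8647, payoff=0.0000, prob=0.021535
UUUUD: Ā=141.4481, payoff=17.7881, prob=0.081833
DDDDU: Ā=75.4751, payoff=0.0000, prob=0.001491
UDDDU: Ā=96.2958, payoff=0.0000, prob=0.005667
DUDDU: Ā=91.1118, payoff=0.0000, prob=0.005667
UUDDU: Ā=116.2461, payoff=0.0000, prob=0.021535
DDUDU: Ā=86.6017, payoff=0.0000, prob=0.005667
UDUDU: Ā=110.4918, payoff=0.0000, prob=0.021535
DUUDU: Ā=105.3078, payoff=0.0000, prob=0.021535
UUUDU: Ā=134.3583, payoff=10.6983, prob=0.081833
DDDUU: Ā=82.6780, payoff=0.0000, prob=0.005667
UDDUU: Ā=105.4857, payoff=0.0000, prob=0.021535
DUDUU: Ā=100.3017, payoff=0.0000, prob=0.021535
UUDUU: Ā=127.9711, payoff=4.3111, prob=0.081833
DDUUU: Ā=95.7916, payoff=0.0000, prob=0.021535
UDUUU: Ā=122.2168, payoff=0.0000, prob=0.081833
DUUUU: Ā=117.0328, payoff=0.0000, prob=0.081833
UUUUU: Ā=149.3178, payoff=25.6578, prob=0.310965
Price = Σ prob·payoff / R^5 = 10.760143 / 1.338226 = 8.0406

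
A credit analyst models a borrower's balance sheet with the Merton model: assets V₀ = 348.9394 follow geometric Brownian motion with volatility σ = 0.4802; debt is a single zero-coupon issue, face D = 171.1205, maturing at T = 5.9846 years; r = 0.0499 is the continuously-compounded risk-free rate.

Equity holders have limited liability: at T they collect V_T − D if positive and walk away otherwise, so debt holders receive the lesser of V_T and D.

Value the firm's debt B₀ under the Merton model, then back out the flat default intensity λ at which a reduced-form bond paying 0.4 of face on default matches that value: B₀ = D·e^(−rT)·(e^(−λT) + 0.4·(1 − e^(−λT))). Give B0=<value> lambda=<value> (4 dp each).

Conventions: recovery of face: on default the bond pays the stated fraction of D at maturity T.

B0=102.8947 lambda=0.0634

Work the structural quantities from V₀ = 348.9394 against face 171.1205:
d₁ = [ln(V₀/D) + (r + σ²/2)T] / (σ√T)
   = [ln(348.9394/171.1205) + (0.0499 + 0.5·0.4802²)·5.9846] / (0.4802·√5.9846)
   = [0.712530 + 0.988632] / 1.174734 = 1.448125
d₂ = d₁ − σ√T = 1.448125 − 1.174734 = 0.273391
N(d₁) = 0.926209,  N(d₂) = 0.607723,  e^(−rT) = 0.741833
E₀ = V₀·N(d₁) − D·e^(−rT)·N(d₂)
   = 348.9394·0.926209 − 171.1205·0.741833·0.607723 = 246.044688
B₀ = V₀ − E₀ = 348.9394 − 246.044688 = 102.894712
e^(−λT) = (B₀·e^(rT)/D − 0.4)/(1 − 0.4) = (102.8947·1.348013/171.1205 − 0.4)/0.6 = 0.68426613
λ = −ln(0.68426613)/5.9846 = 0.063397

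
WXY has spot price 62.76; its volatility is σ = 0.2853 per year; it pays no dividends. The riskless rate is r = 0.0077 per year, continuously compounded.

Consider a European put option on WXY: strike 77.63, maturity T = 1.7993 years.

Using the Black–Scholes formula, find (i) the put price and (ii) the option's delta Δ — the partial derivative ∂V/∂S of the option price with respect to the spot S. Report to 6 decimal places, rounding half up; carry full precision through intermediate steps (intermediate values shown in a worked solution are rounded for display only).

price = 18.843997
Δ = -0.628573

σ√T = 0.2853·√1.7993 = 0.382696
d₁ = (ln(S/K) + (r+σ²/2)T) / (σ√T) = (ln(62.76/77.63) + (0.0077+0.2853²/2)·1.7993) / 0.382696 = (-0.212636 + 0.087083) / 0.382696 = -0.328076
d₂ = d₁ − σ√T = -0.328076 − 0.382696 = -0.710772
e^{−rT} = 0.986241
N(−d₁) = 0.628573,  N(−d₂) = 0.761387
Put price V = K·e^{−rT}·N(−d₂) − S·N(−d₁) = 58.293242 − 39.449245 = 18.843997
Δ = −N(−d₁) = -0.628573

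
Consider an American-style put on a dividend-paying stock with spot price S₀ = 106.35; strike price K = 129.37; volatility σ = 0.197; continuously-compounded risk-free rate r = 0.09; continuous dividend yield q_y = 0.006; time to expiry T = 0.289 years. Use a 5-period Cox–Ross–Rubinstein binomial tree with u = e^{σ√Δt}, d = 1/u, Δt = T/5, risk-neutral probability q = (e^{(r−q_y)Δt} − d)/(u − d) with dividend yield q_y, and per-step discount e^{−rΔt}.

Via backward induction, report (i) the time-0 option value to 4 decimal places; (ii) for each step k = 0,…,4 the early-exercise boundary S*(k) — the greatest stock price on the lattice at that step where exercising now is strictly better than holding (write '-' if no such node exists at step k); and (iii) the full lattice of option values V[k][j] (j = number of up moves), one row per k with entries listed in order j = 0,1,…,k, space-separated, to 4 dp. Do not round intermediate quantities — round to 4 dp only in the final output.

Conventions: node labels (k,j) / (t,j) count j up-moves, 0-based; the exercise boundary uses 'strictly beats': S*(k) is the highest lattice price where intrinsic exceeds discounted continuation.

price = 23.0200
boundary = 106.3500 111.5081 116.9164 111.5081 116.9164
tree:
23.0200
27.9395 17.8619
32.6315 23.0200 12.4536
37.1064 27.9395 17.8619 7.3725
41.3743 32.6315 23.0200 12.4536 3.1072
45.4448 37.1064 27.9395 17.8619 6.7829 0.0000

params: Δt=0.05780 u=1.04850 d=0.95374 q=0.53952 e^(-rΔt)=0.99481
t_5 payoffs: 45.4448 37.1064 27.9395 17.8619 6.7829 0.0000
t_4: node(4,0) S=87.9957 payoff=41.3743 vs cont=40.7336 → 41.3743 [stop]  node(4,1) S=96.7385 payoff=32.6315 vs cont=31.9938 → 32.6315 [stop]  node(4,2) S=106.3500 payoff=23.0200 vs cont=22.3856 → 23.0200 [stop]  node(4,3) S=116.9164 payoff=12.4536 vs cont=11.8229 → 12.4536 [stop]  node(4,4) S=128.5327 payoff=0.8373 vs cont=3.1072 → 3.1072 [wait]  ⇒ S*(4)=116.9164
t_3: node(3,0) S=92.2636 payoff=37.1064 vs cont=36.4672 → 37.1064 [stop]  node(3,1) S=101.4305 payoff=27.9395 vs cont=27.3035 → 27.9395 [stop]  node(3,2) S=111.5081 payoff=17.8619 vs cont=17.2293 → 17.8619 [stop]  node(3,3) S=122.5871 payoff=6.7829 vs cont=7.3725 → 7.3725 [wait]  ⇒ S*(3)=111.5081
t_2: node(2,0) S=96.7385 payoff=32.6315 vs cont=31.9938 → 32.6315 [stop]  node(2,1) S=106.3500 payoff=23.0200 vs cont=22.3856 → 23.0200 [stop]  node(2,2) S=116.9164 payoff=12.4536 vs cont=12.1393 → 12.4536 [stop]  ⇒ S*(2)=116.9164
t_1: node(1,0) S=101.4305 payoff=27.9395 vs cont=27.3035 → 27.9395 [stop]  node(1,1) S=111.5081 payoff=17.8619 vs cont=17.2293 → 17.8619 [stop]  ⇒ S*(1)=111.5081
t_0: node(0,0) S=106.3500 payoff=23.0200 vs cont=22.3856 → 23.0200 [stop]  ⇒ S*(0)=106.3500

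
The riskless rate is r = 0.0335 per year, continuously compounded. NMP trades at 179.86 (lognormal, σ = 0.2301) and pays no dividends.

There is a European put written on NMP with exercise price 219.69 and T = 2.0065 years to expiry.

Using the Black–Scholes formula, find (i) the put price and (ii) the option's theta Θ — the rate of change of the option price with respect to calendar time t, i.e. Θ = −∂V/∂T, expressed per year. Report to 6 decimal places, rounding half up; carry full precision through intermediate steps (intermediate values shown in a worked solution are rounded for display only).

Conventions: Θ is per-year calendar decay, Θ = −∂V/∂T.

σ√T = 0.2301·√2.0065 = 0.325939
d₁ = (ln(S/K) + (r+σ²/2)T) / (σ√T) = (ln(179.86/219.69) + (0.0335+0.2301²/2)·2.0065) / 0.325939 = (-0.200039 + 0.120336) / 0.325939 = -0.244533
d₂ = d₁ − σ√T = -0.244533 − 0.325939 = -0.570472
e^{−rT} = 0.934992
N(−d₁) = 0.596591,  N(−d₂) = 0.715821
Put price V = K·e^{−rT}·N(−d₂) − S·N(−d₁) = 147.035617 − 107.302861 = 39.732756
φ(d₁) = (1/√(2π))·e^{−d₁²/2} = 0.387191
Θ = −S·φ(d₁)·σ/(2√T) + r·K·e^{−rT}·N(−d₂) = −5.656230 + 4.925693 = -0.730537

price = 39.732756
Θ = -0.730537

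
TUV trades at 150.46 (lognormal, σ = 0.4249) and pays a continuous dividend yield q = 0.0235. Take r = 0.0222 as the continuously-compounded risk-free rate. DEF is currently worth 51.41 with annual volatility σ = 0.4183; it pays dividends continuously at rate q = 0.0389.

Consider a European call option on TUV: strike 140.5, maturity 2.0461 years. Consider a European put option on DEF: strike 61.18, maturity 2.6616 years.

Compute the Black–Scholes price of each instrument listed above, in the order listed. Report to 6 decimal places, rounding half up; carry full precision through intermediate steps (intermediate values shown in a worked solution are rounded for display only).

[TUV call K=140.5]
σ√T = 0.4249·√2.0461 = 0.607785
d₁ = (ln(S/K) + (r−q+σ²/2)T) / (σ√T) = (ln(150.46/140.5) + (0.0222−0.0235+0.4249²/2)·2.0461) / 0.607785 = (0.068490 + 0.182042) / 0.607785 = 0.412204
d₂ = d₁ − σ√T = 0.412204 − 0.607785 = -0.195582
e^{−rT} = 0.955593
e^{−qT} = 0.953054
N(d₁) = 0.659905,  N(d₂) = 0.422469
price = S·e^{−qT}·N(d₁) − K·e^{−rT}·N(d₂) = 94.628094 − 56.720998 = 37.907096
[DEF put K=61.18]
σ√T = 0.4183·√2.6616 = 0.682432
d₁ = (ln(S/K) + (r−q+σ²/2)T) / (σ√T) = (ln(51.41/61.18) + (0.0222−0.0389+0.4183²/2)·2.6616) / 0.682432 = (-0.173988 + 0.188408) / 0.682432 = 0.021131
d₂ = d₁ − σ√T = 0.021131 − 0.682432 = -0.661301
e^{−rT} = 0.942624
e^{−qT} = 0.901643
N(−d₁) = 0.491571,  N(−d₂) = 0.745790
price = K·e^{−rT}·N(−d₂) − S·e^{−qT}·N(−d₁) = 43.009548 − 22.786016 = 20.223532

price(TUV call K=140.5) = 37.907096
price(DEF put K=61.18) = 20.223532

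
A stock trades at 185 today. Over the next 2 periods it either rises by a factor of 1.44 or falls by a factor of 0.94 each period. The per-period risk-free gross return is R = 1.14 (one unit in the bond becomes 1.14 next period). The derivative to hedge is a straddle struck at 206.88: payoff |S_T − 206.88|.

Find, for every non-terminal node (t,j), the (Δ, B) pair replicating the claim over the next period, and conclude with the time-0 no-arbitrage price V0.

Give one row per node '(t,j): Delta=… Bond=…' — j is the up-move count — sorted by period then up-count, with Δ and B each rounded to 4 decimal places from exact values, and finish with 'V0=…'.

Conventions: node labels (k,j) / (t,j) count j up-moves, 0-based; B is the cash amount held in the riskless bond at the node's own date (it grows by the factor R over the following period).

(0,0): Delta=0.5060 Bond=-43.7375
(1,0): Delta=0.0014 Bond=37.8813
(1,1): Delta=1.0000 Bond=-181.4737
V0=49.8646

Since d<R<u, set p* = (R−d)/(u−d) = 0.4000; price each node as the discounted p*-expectation of its children.
Expiry values: V(2,0)=43.4140, V(2,1)=43.5360, V(2,2)=176.7360
  t=1,j=0: stock 173.9000 → up 250.4160 (V=43.5360), down 163.4660 (V=43.4140). Price 38.1253; hedge Δ=0.0014, bond B=37.8813.
  t=1,j=1: stock 266.4000 → up 383.6160 (V=176.7360), down 250.4160 (V=43.5360). Price 84.9263; hedge Δ=1.0000, bond B=-181.4737.
  t=0,j=0: stock 185.0000 → up 266.4000 (V=84.9263), down 173.9000 (V=38.1253). Price 49.8646; hedge Δ=0.5060, bond B=-43.7375.
Sanity check at the root: Δ(0,0)·S0 + B(0,0) reproduces V0 = 49.8646.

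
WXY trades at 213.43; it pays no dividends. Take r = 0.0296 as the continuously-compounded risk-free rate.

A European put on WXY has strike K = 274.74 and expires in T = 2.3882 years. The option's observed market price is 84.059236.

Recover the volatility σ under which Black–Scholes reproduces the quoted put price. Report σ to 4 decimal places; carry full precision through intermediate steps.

At σ = 0.4262 the Black–Scholes value reproduces the quote:
σ√T = 0.4262·√2.3882 = 0.658641
d₁ = (ln(S/K) + (r+σ²/2)T) / (σ√T) = (ln(213.43/274.74) + (0.0296+0.4262²/2)·2.3882) / 0.658641 = (-0.252516 + 0.287595) / 0.658641 = 0.053259
d₂ = d₁ − σ√T = 0.053259 − 0.658641 = -0.605382
e^{−rT} = 0.931750
N(−d₁) = 0.478763,  N(−d₂) = 0.727537
V = K·e^{−rT}·N(−d₂) − S·N(−d₁) = 186.241589 − 102.182354 = 84.059236 (the observed quote) — the price is monotone increasing in volatility, hence this σ is the only solution

sigma = 0.4262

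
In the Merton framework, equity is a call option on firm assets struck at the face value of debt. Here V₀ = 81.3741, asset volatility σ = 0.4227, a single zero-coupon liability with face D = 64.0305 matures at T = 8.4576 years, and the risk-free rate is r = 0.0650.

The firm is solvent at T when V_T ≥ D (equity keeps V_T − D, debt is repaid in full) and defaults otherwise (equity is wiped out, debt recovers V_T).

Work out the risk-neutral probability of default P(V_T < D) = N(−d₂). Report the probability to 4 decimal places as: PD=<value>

PD=0.4890

Equity is a call on the firm's assets struck at D = 64.0305:
d₁ = [ln(V₀/D) + (r + σ²/2)T] / (σ√T)
   = [ln(81.3741/64.0305) + (0.0650 + 0.5·0.4227²)·8.4576] / (0.4227·√8.4576)
   = [0.239698 + 1.305326] / 1.229294 = 1.256838
d₂ = d₁ − σ√T = 1.256838 − 1.229294 = 0.027544
risk-neutral PD = N(−d₂) = N(-0.027544) = 0.489013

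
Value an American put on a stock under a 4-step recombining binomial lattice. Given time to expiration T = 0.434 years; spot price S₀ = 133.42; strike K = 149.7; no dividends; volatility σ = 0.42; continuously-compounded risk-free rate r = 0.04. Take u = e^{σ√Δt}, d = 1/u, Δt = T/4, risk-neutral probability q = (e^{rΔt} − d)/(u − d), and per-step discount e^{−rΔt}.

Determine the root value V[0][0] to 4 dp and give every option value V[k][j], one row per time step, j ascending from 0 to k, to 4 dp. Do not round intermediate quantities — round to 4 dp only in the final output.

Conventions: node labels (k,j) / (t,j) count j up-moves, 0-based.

params: Δt=0.10850 u=1.14837 d=0.87080 q=0.48114 e^(-rΔt)=0.99567
t_4 payoffs: 72.9832 48.5291 16.2800 0.0000 0.0000
k=3: node(3,0) S=88.0995 payoff=61.6005 vs cont=60.9523 → 61.6005 [stop]  node(3,1) S=116.1819 payoff=33.5181 vs cont=32.8698 → 33.5181 [stop]  node(3,2) S=153.2158 payoff=0.0000 vs cont=8.4105 → 8.4105 [wait]  node(3,3) S=202.0545 payoff=0.0000 vs cont=0.0000 → 0.0000 [wait]
k=2: node(2,0) S=101.1709 payoff=48.5291 vs cont=47.8808 → 48.5291 [stop]  node(2,1) S=133.4200 payoff=16.2800 vs cont=21.3450 → 21.3450 [wait]  node(2,2) S=175.9487 payoff=0.0000 vs cont=4.3450 → 4.3450 [wait]
k=1: node(1,0) S=116.1819 payoff=33.5181 vs cont=35.2963 → 35.2963 [wait]  node(1,1) S=153.2158 payoff=0.0000 vs cont=13.1087 → 13.1087 [wait]
k=0: node(0,0) S=133.4200 payoff=16.2800 vs cont=24.5143 → 24.5143 [wait]

price = 24.5143
tree:
24.5143
35.2963 13.1087
48.5291 21.3450 4.3450
61.6005 33.5181 8.4105 0.0000
72.9832 48.5291 16.2800 0.0000 0.0000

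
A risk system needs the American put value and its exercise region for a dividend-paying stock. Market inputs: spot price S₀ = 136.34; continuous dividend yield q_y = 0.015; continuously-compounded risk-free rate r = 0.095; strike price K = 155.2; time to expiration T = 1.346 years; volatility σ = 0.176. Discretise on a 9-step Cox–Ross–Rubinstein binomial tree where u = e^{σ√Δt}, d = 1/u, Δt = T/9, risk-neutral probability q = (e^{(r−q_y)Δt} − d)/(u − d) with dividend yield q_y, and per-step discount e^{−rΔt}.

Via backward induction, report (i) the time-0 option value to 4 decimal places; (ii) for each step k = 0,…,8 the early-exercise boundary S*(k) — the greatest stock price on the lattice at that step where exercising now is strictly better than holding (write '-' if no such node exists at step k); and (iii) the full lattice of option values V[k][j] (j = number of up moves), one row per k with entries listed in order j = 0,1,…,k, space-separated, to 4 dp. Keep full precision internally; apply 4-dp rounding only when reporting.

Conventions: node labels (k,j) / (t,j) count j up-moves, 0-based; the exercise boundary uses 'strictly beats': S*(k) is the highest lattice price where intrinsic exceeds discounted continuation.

Δt=0.14956, u=1.07043, d=0.93420, q=0.57134, disc=e^(-rΔt)=0.98589
k=9 terminal: V=max(K-S,0) → 81.3098 70.5345 58.1880 44.0410 27.8310 9.2571 0.0000 0.0000 0.0000 0.0000
k=8: j=0 S=79.0946 intr=76.1054 cont=74.0932 V=76.1054[EX]; j=1 S=90.6287 intr=64.5713 cont=62.5849 V=64.5713[EX]; j=2 S=103.8449 intr=51.3551 cont=49.3984 V=51.3551[EX]; j=3 S=118.9883 intr=36.2117 cont=34.2889 V=36.2117[EX]; j=4 S=136.3400 intr=18.8600 cont=16.9761 V=18.8600[EX]; j=5 S=156.2221 intr=0.0000 cont=3.9122 V=3.9122[hold]; j=6 S=179.0035 intr=0.0000 cont=0.0000 V=0.0000[hold]; j=7 S=205.1071 intr=0.0000 cont=0.0000 V=0.0000[hold]; j=8 S=235.0174 intr=0.0000 cont=0.0000 V=0.0000[hold]  S*(8)=136.3400
k=7: j=0 S=84.6655 intr=70.5345 cont=68.5348 V=70.5345[EX]; j=1 S=97.0120 intr=58.1880 cont=56.2159 V=58.1880[EX]; j=2 S=111.1590 intr=44.0410 cont=42.1007 V=44.0410[EX]; j=3 S=127.3690 intr=27.8310 cont=25.9270 V=27.8310[EX]; j=4 S=145.9429 intr=9.2571 cont=10.1741 V=10.1741[hold]; j=5 S=167.2253 intr=0.0000 cont=1.6533 V=1.6533[hold]; j=6 S=191.6113 intr=0.0000 cont=0.0000 V=0.0000[hold]; j=7 S=219.5535 intr=0.0000 cont=0.0000 V=0.0000[hold]  S*(7)=127.3690
k=6: j=0 S=90.6287 intr=64.5713 cont=62.5849 V=64.5713[EX]; j=1 S=103.8449 intr=51.3551 cont=49.3984 V=51.3551[EX]; j=2 S=118.9883 intr=36.2117 cont=34.2889 V=36.2117[EX]; j=3 S=136.3400 intr=18.8600 cont=17.4926 V=18.8600[EX]; j=4 S=156.2221 intr=0.0000 cont=5.2310 V=5.2310[hold]; j=5 S=179.0035 intr=0.0000 cont=0.6987 V=0.6987[hold]; j=6 S=205.1071 intr=0.0000 cont=0.0000 V=0.0000[hold]  S*(6)=136.3400
k=5: j=0 S=97.0120 intr=58.1880 cont=56.2159 V=58.1880[EX]; j=1 S=111.1590 intr=44.0410 cont=42.1007 V=44.0410[EX]; j=2 S=127.3690 intr=27.8310 cont=25.9270 V=27.8310[EX]; j=3 S=145.9429 intr=9.2571 cont=10.9169 V=10.9169[hold]; j=4 S=167.2253 intr=0.0000 cont=2.6042 V=2.6042[hold]; j=5 S=191.6113 intr=0.0000 cont=0.2953 V=0.2953[hold]  S*(5)=127.3690
k=4: j=0 S=103.8449 intr=51.3551 cont=49.3984 V=51.3551[EX]; j=1 S=118.9883 intr=36.2117 cont=34.2889 V=36.2117[EX]; j=2 S=136.3400 intr=18.8600 cont=17.9110 V=18.8600[EX]; j=3 S=156.2221 intr=0.0000 cont=6.0805 V=6.0805[hold]; j=4 S=179.0035 intr=0.0000 cont=1.2669 V=1.2669[hold]  S*(4)=136.3400
k=3: j=0 S=111.1590 intr=44.0410 cont=42.1007 V=44.0410[EX]; j=1 S=127.3690 intr=27.8310 cont=25.9270 V=27.8310[EX]; j=2 S=145.9429 intr=9.2571 cont=11.3955 V=11.3955[hold]; j=3 S=167.2253 intr=0.0000 cont=3.2833 V=3.2833[hold]  S*(3)=127.3690
k=2: j=0 S=118.9883 intr=36.2117 cont=34.2889 V=36.2117[EX]; j=1 S=136.3400 intr=18.8600 cont=18.1806 V=18.8600[EX]; j=2 S=156.2221 intr=0.0000 cont=6.6653 V=6.6653[hold]  S*(2)=136.3400
k=1: j=0 S=127.3690 intr=27.8310 cont=25.9270 V=27.8310[EX]; j=1 S=145.9429 intr=9.2571 cont=11.7249 V=11.7249[hold]  S*(1)=127.3690
k=0: j=0 S=136.3400 intr=18.8600 cont=18.3661 V=18.8600[EX]  S*(0)=136.3400

price = 18.8600
boundary = 136.3400 127.3690 136.3400 127.3690 136.3400 127.3690 136.3400 127.3690 136.3400
tree:
18.8600
27.8310 11.7249
36.2117 18.8600 6.6653
44.0410 27.8310 11.3955 3.2833
51.3551 36.2117 18.8600 6.0805 1.2669
58.1880 44.0410 27.8310 10.9169 2.6042 0.2953
64.5713 51.3551 36.2117 18.8600 5.2310 0.6987 0.0000
70.5345 58.1880 44.0410 27.8310 10.1741 1.6533 0.0000 0.0000
76.1054 64.5713 51.3551 36.2117 18.8600 3.9122 0.0000 0.0000 0.0000
81.3098 70.5345 58.1880 44.0410 27.8310 9.2571 0.0000 0.0000 0.0000 0.0000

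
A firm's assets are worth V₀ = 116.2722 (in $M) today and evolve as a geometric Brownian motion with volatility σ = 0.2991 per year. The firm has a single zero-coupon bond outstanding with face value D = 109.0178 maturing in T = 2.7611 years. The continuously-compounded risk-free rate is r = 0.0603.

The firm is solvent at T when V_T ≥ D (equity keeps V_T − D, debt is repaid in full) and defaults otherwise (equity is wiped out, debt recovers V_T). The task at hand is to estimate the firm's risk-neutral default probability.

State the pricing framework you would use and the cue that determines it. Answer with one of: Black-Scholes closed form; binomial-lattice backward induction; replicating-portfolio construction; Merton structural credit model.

Key observation: with the firm-asset dynamics (V₀ = 116.2722) and a single zero-coupon liability of face 109.0178 given, debt value, spread, and default probability all derive from the option view of the balance sheet.

framework: Merton structural credit model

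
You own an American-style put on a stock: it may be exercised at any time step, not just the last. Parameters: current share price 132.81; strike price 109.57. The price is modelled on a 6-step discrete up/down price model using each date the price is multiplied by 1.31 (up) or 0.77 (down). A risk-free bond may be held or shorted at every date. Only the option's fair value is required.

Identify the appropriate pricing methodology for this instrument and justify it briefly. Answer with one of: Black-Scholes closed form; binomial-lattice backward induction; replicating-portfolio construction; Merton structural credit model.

Key observation: the exercise right at every one of the 6 steps is what matters: each node needs max(109.57 − S, continuation), which only the stepwise tree valuation starting from spot 132.81 delivers.

framework: binomial-lattice backward induction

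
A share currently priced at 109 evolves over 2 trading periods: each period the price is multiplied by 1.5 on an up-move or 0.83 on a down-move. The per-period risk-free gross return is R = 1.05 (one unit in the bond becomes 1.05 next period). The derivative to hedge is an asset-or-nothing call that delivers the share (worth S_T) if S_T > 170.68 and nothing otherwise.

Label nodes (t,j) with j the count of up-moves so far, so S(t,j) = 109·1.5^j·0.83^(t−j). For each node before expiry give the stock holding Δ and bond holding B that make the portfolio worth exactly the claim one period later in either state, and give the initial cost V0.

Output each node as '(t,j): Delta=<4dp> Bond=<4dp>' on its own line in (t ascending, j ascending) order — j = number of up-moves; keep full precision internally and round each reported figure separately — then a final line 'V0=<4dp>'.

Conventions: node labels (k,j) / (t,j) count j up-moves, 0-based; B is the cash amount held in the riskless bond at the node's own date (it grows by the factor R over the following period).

(0,0): Delta=1.0502 Bond=-90.4860
(1,0): Delta=0.0000 Bond=0.0000
(1,1): Delta=2.2388 Bond=-289.3497
V0=23.9843

Risk-neutral probability p* = (R−d)/(u−d) = (1.05−0.83)/(1.5−0.83) = 0.3284.
Payoffs at expiry: V(2,0)=0.0000, V(2,1)=0.0000, V(2,2)=245.2500
  t=1,j=0: stock 90.4700 → up 135.7050 (V=0.0000), down 75.0901 (V=0.0000). Price 0.0000; hedge Δ=0.0000, bond B=0.0000.
  t=1,j=1: stock 163.5000 → up 245.2500 (V=245.2500), down 135.7050 (V=0.0000). Price 76.6951; hedge Δ=2.2388, bond B=-289.3497.
  t=0,j=0: stock 109.0000 → up 163.5000 (V=76.6951), down 90.4700 (V=0.0000). Price 23.9843; hedge Δ=1.0502, bond B=-90.4860.
Check: Δ(0,0)·S0 + B(0,0) = 23.9843 = V0.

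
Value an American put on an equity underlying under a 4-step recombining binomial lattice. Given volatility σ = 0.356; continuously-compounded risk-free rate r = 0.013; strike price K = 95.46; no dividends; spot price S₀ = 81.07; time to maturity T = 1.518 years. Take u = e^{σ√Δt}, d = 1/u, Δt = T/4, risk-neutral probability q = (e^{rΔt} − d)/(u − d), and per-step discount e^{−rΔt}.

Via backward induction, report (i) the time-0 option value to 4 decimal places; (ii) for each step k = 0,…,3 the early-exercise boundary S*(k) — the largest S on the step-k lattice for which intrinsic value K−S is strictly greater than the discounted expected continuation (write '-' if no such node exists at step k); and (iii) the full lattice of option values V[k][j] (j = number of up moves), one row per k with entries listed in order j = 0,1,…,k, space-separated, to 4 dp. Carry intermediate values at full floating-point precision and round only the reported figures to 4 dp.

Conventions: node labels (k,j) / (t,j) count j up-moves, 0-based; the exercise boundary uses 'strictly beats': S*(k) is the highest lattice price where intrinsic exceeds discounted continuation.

Δt=0.37950, u=1.24522, d=0.80307, q=0.45658, disc=e^(-rΔt)=0.99508
k=4 terminal: V=max(K-S,0) → 61.7404 43.1757 14.3900 0.0000 0.0000
k=3: j=0 S=41.9881 intr=53.4719 cont=53.0021 V=53.4719[EX]; j=1 S=65.1052 intr=30.3548 cont=29.8850 V=30.3548[EX]; j=2 S=100.9496 intr=0.0000 cont=7.7814 V=7.7814[hold]; j=3 S=156.5287 intr=0.0000 cont=0.0000 V=0.0000[hold]  S*(3)=65.1052
k=2: j=0 S=52.2843 intr=43.1757 cont=42.7059 V=43.1757[EX]; j=1 S=81.0700 intr=14.3900 cont=19.9496 V=19.9496[hold]; j=2 S=125.7041 intr=0.0000 cont=4.2078 V=4.2078[hold]  S*(2)=52.2843
k=1: j=0 S=65.1052 intr=30.3548 cont=32.4109 V=32.4109[hold]; j=1 S=100.9496 intr=0.0000 cont=12.6994 V=12.6994[hold]  S*(1)=-
k=0: j=0 S=81.0700 intr=14.3900 cont=23.2959 V=23.2959[hold]  S*(0)=-

price = 23.2959
boundary = - - 52.2843 65.1052
tree:
23.2959
32.4109 12.6994
43.1757 19.9496 4.2078
53.4719 30.3548 7.7814 0.0000
61.7404 43.1757 14.3900 0.0000 0.0000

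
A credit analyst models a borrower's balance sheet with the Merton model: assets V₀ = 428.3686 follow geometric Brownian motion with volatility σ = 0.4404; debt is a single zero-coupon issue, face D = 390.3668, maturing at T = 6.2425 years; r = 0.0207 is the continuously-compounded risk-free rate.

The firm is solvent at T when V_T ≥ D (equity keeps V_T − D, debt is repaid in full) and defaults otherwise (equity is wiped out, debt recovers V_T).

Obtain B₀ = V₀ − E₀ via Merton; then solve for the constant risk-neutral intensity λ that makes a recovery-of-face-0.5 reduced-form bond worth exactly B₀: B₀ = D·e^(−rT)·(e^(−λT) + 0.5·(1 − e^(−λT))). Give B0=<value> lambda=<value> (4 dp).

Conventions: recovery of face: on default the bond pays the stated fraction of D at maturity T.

With assets at 428.3686 and a single debt payment of 390.3668 at 6.2425 years:
d₁ = [ln(V₀/D) + (r + σ²/2)T] / (σ√T)
   = [ln(428.3686/390.3668) + (0.0207 + 0.5·0.4404²)·6.2425] / (0.4404·√6.2425)
   = [0.092897 + 0.734593] / 1.100339 = 0.752032
d₂ = d₁ − σ√T = 0.752032 − 1.100339 = -0.348307
N(d₁) = 0.773984,  N(d₂) = 0.363805,  e^(−rT) = 0.878781
E₀ = V₀·N(d₁) − D·e^(−rT)·N(d₂)
   = 428.3686·0.773984 − 390.3668·0.878781·0.363805 = 206.748407
B₀ = V₀ − E₀ = 428.3686 − 206.748407 = 221.620193
e^(−λT) = (B₀·e^(rT)/D − 0.5)/(1 − 0.5) = (221.6202·1.137940/390.3668 − 0.5)/0.5 = 0.29206954
λ = −ln(0.29206954)/6.2425 = 0.197159

B0=221.6202 lambda=0.1972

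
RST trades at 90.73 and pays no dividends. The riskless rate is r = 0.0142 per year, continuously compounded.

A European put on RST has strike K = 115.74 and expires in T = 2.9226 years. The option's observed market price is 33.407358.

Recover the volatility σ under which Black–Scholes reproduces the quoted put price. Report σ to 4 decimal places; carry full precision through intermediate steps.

At σ = 0.3214 the Black–Scholes value reproduces the quote:
σ√T = 0.3214·√2.9226 = 0.549453
d₁ = (ln(S/K) + (r+σ²/2)T) / (σ√T) = (ln(90.73/115.74) + (0.0142+0.3214²/2)·2.9226) / 0.549453 = (-0.243458 + 0.192450) / 0.549453 = -0.092834
d₂ = d₁ − σ√T = -0.092834 − 0.549453 = -0.642287
e^{−rT} = 0.959348
N(−d₁) = 0.536982,  N(−d₂) = 0.739657
V = K·e^{−rT}·N(−d₂) − S·N(−d₁) = 82.127766 − 48.720408 = 33.407358 (the quoted price), and the Black–Scholes price is strictly increasing in σ, so σ is unique

sigma = 0.3214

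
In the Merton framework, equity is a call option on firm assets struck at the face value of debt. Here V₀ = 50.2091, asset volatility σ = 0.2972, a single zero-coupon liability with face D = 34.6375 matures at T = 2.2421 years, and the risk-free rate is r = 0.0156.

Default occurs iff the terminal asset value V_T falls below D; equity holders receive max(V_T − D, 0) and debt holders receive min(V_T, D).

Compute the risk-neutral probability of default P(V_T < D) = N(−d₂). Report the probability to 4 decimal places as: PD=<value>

With assets at 50.2091 and a single debt payment of 34.6375 at 2.2421 years:
d₁ = [ln(V₀/D) + (r + σ²/2)T] / (σ√T)
   = [ln(50.2091/34.6375) + (0.0156 + 0.5·0.2972²)·2.2421] / (0.2972·√2.2421)
   = [0.371259 + 0.133997] / 0.445017 = 1.135364
d₂ = d₁ − σ√T = 1.135364 − 0.445017 = 0.690348
risk-neutral PD = N(−d₂) = N(-0.690348) = 0.244988

PD=0.2450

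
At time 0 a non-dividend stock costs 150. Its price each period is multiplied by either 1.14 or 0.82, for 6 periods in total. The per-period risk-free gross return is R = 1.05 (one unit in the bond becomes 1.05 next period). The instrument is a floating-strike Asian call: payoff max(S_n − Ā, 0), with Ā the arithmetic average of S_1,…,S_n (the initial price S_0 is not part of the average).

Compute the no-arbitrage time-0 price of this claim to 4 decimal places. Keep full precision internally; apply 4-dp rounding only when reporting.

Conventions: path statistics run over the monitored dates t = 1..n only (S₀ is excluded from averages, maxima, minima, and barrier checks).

price = 20.9573

No-arbitrage gives p* = (R−d)/(u−d) = 0.7188: enumerate every path, weight its payoff by its p*-probability, and discount by R^6.
Enumerate all 2^6 = 64 price paths (U = up ×1.14, D = down ×0.82); each path with k up-moves has probability p*^k·(1−p*)^(6−k).
DDDDDD: Ā=79.2659, payoff=0.0000, prob=0.000495
UDDDDD: Ā=110.1989, payoff=0.0000, prob=0.001265
DUDDDD: Ā=102.1989, payoff=0.0000, prob=0.001265
UUDDDD: Ā=142.0815, payoff=0.0000, prob=0.003232
DDUDDD: Ā=95.6389, payoff=0.0000, prob=0.001265
UDUDDD: Ā=132.9615, payoff=0.0000, prob=0.003232
DUUDDD: Ā=124.9615, payoff=0.0000, prob=0.003232
UUUDDD: Ā=173.7269, payoff=0.0000, prob=0.008261
DDDUDD: Ā=90.2597, payoff=0.0000, prob=0.001265
UDDUDD: Ā=125.4831, payoff=0.0000, prob=0.003232
DUDUDD: Ā=117.4831, payoff=0.0000, prob=0.003232
UUDUDD: Ā=163.3301, payoff=0.0000, prob=0.008261
DDUUDD: Ā=110.9231, payoff=0.0000, prob=0.003232
UDUUDD: Ā=154.2101, payoff=0.0000, prob=0.008261
DUUUDD: Ā=146.2101, payoff=0.0000, prob=0.008261
UUUUDD: Ā=203.2677, payoff=0.0000, prob=0.021110
DDDDUD: Ā=85.8488, payoff=0.0000, prob=0.001265
UDDDUD: Ā=119.3508, payoff=0.0000, prob=0.003232
DUDDUD: Ā=111.3508, payoff=0.0000, prob=0.003232
UUDDUD: Ā=154.8047, payoff=0.0000, prob=0.008261
DDUDUD: Ā=104.7908, payoff=0.0000, prob=0.003232
UDUDUD: Ā=145.6847, payoff=0.0000, prob=0.008261
DUUDUD: Ā=137.6847, payoff=0.0000, prob=0.008261
UUUDUD: Ā=191.4154, payoff=0.0000, prob=0.021110
DDDUUD: Ā=99.4116, payoff=0.0000, prob=0.003232
UDDUUD: Ā=138.2063, payoff=0.0000, prob=0.008261
DUDUUD: Ā=130.2063, payoff=0.0000, prob=0.008261
UUDUUD: Ā=181.0186, payoff=0.0000, prob=0.021110
DDUUUD: Ā=123.6463, payoff=0.0000, prob=0.008261
UDUUUD: Ā=171.8986, payoff=0.0000, prob=0.021110
DUUUUD: Ā=163.8986, payoff=6.4500, prob=0.021110
UUUUUD: Ā=227.8590, payoff=8.9670, prob=0.053949
DDDDDU: Ā=82.2318, payoff=0.0000, prob=0.001265
UDDDDU: Ā=114.3223, payoff=0.0000, prob=0.003232
DUDDDU: Ā=106.3223, payoff=0.0000, prob=0.003232
UUDDDU: Ā=147.8139, payoff=0.0000, prob=0.008261
DDUDDU: Ā=99.7623, payoff=0.0000, prob=0.003232
UDUDDU: Ā=138.6939, payoff=0.0000, prob=0.008261
DUUDDU: Ā=130.6939, payoff=0.0000, prob=0.008261
UUUDDU: Ā=181.6964, payoff=0.0000, prob=0.021110
DDDUDU: Ā=94.3831, payoff=0.0000, prob=0.003232
UDDUDU: Ā=131.2155, payoff=0.0000, prob=0.008261
DUDUDU: Ā=123.2155, payoff=0.0000, prob=0.008261
UUDUDU: Ā=171.2996, payoff=0.0000, prob=0.021110
DDUUDU: Ā=116.6555, payoff=5.8759, prob=0.008261
UDUUDU: Ā=162.1796, payoff=8.1689, prob=0.021110
DUUUDU: Ā=154.1796, payoff=16.1689, prob=0.021110
UUUUDU: Ā=214.3473, payoff=22.4787, prob=0.053949
DDDDUU: Ā=89.9722, payoff=0.0000, prob=0.003232
UDDDUU: Ā=125.0832, payoff=0.0000, prob=0.008261
DUDDUU: Ā=117.0832, payoff=5.4482, prob=0.008261
UUDDUU: Ā=162.7743, payoff=7.5743, prob=0.021110
DDUDUU: Ā=110.5232, payoff=12.0082, prob=0.008261
UDUDUU: Ā=153.6543, payoff=16.6943, prob=0.021110
DUUDUU: Ā=145.6543, payoff=24.6943, prob=0.021110
UUUDUU: Ā=202.4949, payoff=34.3311, prob=0.053949
DDDUUU: Ā=105.1440, payoff=17.3874, prob=0.008261
UDDUUU: Ā=146.1759, payoff=24.1727, prob=0.021110
DUDUUU: Ā=138.1759, payoff=32.1727, prob=0.021110
UUDUUU: Ā=192.0981, payoff=44.7279, prob=0.053949
DDUUUU: Ā=131.6159, payoff=38.7327, prob=0.021110
UDUUUU: Ā=182.9781, payoff=53.8479, prob=0.053949
DUUUUU: Ā=174.9781, payoff=61.8479, prob=0.053949
UUUUUU: Ā=243.2623, payoff=85.9836, prob=0.137869
Price = Σ prob·payoff / R^6 = 28.084797 / 1.340096 = 20.9573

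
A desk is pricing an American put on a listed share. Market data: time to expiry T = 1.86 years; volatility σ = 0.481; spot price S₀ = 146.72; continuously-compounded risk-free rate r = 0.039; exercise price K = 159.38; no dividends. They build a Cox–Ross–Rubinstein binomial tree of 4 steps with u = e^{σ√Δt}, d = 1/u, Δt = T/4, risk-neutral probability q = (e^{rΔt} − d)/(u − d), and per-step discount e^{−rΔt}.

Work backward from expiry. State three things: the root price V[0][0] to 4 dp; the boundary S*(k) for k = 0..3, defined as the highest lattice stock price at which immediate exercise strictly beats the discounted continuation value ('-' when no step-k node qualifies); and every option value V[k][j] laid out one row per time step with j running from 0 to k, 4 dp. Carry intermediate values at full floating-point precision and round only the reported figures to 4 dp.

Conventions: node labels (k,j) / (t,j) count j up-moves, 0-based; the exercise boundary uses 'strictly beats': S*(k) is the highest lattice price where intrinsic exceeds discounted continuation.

Δt=0.46500  u=1.38819  d=0.72036  q=0.44613  discount=0.98203
step 4 (expiry): payoffs max(K−S,0) = 119.8708 83.2434 12.6600 0.0000 0.0000
step 3: (k=3,j=0): S=54.8461, K−S=104.5339, hold=101.6696 ⇒ V=104.5339 exercise | (k=3,j=1): S=105.6918, K−S=53.6882, hold=50.8238 ⇒ V=53.6882 exercise | (k=3,j=2): S=203.6747, K−S=0.0000, hold=6.8860 ⇒ V=6.8860 continue | (k=3,j=3): S=392.4938, K−S=0.0000, hold=0.0000 ⇒ V=0.0000 continue  boundary S*=105.6918
step 2: (k=2,j=0): S=76.1366, K−S=83.2434, hold=80.3791 ⇒ V=83.2434 exercise | (k=2,j=1): S=146.7200, K−S=12.6600, hold=32.2186 ⇒ V=32.2186 continue | (k=2,j=2): S=282.7385, K−S=0.0000, hold=3.7454 ⇒ V=3.7454 continue  boundary S*=76.1366
step 1: (k=1,j=0): S=105.6918, K−S=53.6882, hold=59.3927 ⇒ V=59.3927 continue | (k=1,j=1): S=203.6747, K−S=0.0000, hold=19.1651 ⇒ V=19.1651 continue  boundary S*=-
step 0: (k=0,j=0): S=146.7200, K−S=12.6600, hold=40.7011 ⇒ V=40.7011 continue  boundary S*=-

price = 40.7011
boundary = - - 76.1366 105.6918
tree:
40.7011
59.3927 19.1651
83.2434 32.2186 3.7454
104.5339 53.6882 6.8860 0.0000
119.8708 83.2434 12.6600 0.0000 0.0000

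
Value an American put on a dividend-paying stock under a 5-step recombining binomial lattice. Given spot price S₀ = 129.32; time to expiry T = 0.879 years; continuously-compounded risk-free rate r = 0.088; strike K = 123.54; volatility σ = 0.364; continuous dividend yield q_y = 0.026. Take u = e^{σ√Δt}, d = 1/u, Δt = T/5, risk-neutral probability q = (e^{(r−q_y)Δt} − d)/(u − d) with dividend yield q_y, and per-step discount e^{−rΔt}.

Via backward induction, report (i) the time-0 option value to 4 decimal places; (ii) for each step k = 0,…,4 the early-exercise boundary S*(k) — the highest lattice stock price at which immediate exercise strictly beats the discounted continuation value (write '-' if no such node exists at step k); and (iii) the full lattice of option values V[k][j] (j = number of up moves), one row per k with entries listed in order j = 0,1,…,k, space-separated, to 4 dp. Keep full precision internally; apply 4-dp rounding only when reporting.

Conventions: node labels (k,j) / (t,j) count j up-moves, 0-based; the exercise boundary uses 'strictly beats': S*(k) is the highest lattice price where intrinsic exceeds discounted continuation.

Δt=0.17580  u=1.16488  d=0.85846  q=0.49768  discount=0.98465
step 5 (expiry): payoffs max(K−S,0) = 63.2485 41.7275 12.5245 0.0000 0.0000 0.0000
step 4: (k=4,j=0): S=70.2325, K−S=53.3075, hold=51.7313 ⇒ V=53.3075 exercise | (k=4,j=1): S=95.3020, K−S=28.2380, hold=26.7761 ⇒ V=28.2380 exercise | (k=4,j=2): S=129.3200, K−S=0.0000, hold=6.1947 ⇒ V=6.1947 continue | (k=4,j=3): S=175.4808, K−S=0.0000, hold=0.0000 ⇒ V=0.0000 continue | (k=4,j=4): S=238.1186, K−S=0.0000, hold=0.0000 ⇒ V=0.0000 continue  boundary S*=95.3020
step 3: (k=3,j=0): S=81.8125, K−S=41.7275, hold=40.2040 ⇒ V=41.7275 exercise | (k=3,j=1): S=111.0155, K−S=12.5245, hold=17.0023 ⇒ V=17.0023 continue | (k=3,j=2): S=150.6425, K−S=0.0000, hold=3.0639 ⇒ V=3.0639 continue | (k=3,j=3): S=204.4144, K−S=0.0000, hold=0.0000 ⇒ V=0.0000 continue  boundary S*=81.8125
step 2: (k=2,j=0): S=95.3020, K−S=28.2380, hold=28.9705 ⇒ V=28.9705 continue | (k=2,j=1): S=129.3200, K−S=0.0000, hold=9.9109 ⇒ V=9.9109 continue | (k=2,j=2): S=175.4808, K−S=0.0000, hold=1.5154 ⇒ V=1.5154 continue  boundary S*=-
step 1: (k=1,j=0): S=111.0155, K−S=12.5245, hold=19.1857 ⇒ V=19.1857 continue | (k=1,j=1): S=150.6425, K−S=0.0000, hold=5.6446 ⇒ V=5.6446 continue  boundary S*=-
step 0: (k=0,j=0): S=129.3200, K−S=0.0000, hold=12.2555 ⇒ V=12.2555 continue  boundary S*=-

price = 12.2555
boundary = - - - 81.8125 95.3020
tree:
12.2555
19.1857 5.6446
28.9705 9.9109 1.5154
41.7275 17.0023 3.0639 0.0000
53.3075 28.2380 6.1947 0.0000 0.0000
63.2485 41.7275 12.5245 0.0000 0.0000 0.0000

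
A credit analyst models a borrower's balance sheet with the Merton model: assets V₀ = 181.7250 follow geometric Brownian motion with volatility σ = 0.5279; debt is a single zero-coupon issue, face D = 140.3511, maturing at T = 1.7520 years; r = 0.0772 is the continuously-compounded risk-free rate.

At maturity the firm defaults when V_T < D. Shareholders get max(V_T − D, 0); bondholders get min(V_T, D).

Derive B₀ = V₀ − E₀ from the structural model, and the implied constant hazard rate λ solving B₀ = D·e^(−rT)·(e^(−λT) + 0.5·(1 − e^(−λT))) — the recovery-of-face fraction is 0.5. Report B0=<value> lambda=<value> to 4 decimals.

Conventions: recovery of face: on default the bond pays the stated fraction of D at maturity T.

Equity is a call on the firm's assets struck at D = 140.3511:
d₁ = [ln(V₀/D) + (r + σ²/2)T] / (σ√T)
   = [ln(181.7250/140.3511) + (0.0772 + 0.5·0.5279²)·1.7520] / (0.5279·√1.7520)
   = [0.258347 + 0.379377] / 0.698745 = 0.912671
d₂ = d₁ − σ√T = 0.912671 − 0.698745 = 0.213926
N(d₁) = 0.819292,  N(d₂) = 0.584698,  e^(−rT) = 0.873494
E₀ = V₀·N(d₁) − D·e^(−rT)·N(d₂)
   = 181.7250·0.819292 − 140.3511·0.873494·0.584698 = 77.204405
B₀ = V₀ − E₀ = 181.7250 − 77.204405 = 104.520595
e^(−λT) = (B₀·e^(rT)/D − 0.5)/(1 − 0.5) = (104.5206·1.144828/140.3511 − 0.5)/0.5 = 0.70512534
λ = −ln(0.70512534)/1.7520 = 0.199418

B0=104.5206 lambda=0.1994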